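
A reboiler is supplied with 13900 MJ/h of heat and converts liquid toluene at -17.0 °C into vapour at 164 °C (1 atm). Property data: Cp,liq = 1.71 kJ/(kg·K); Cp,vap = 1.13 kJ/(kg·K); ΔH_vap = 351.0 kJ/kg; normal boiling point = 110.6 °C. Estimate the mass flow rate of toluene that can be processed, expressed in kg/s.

Δh = 1.71×(110.6−-17.0) + 351.0 + 1.13×(164−110.6) = 629.54 kJ/kg
Q = 13900 MJ/h = 3861.1 kJ/s = 3861.1 kJ/s
ṁ = Q/Δh = 3861.1 / 629.54 = 6.1332 kg/s

ṁ = 6.13 kg/s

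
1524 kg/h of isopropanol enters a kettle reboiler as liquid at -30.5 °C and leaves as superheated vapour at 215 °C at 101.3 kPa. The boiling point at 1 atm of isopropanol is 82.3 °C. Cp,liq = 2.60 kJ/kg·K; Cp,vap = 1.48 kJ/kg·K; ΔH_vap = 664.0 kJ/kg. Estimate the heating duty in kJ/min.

Q = 29300 kJ/min

liquid -30.5→82.3 °C: 293.28 kJ/kg
vaporisation at 82.3 °C: 664 kJ/kg
vapour 82.3→215 °C: 196.4 kJ/kg
Δh = 293.28 + 664 + 196.4 = 1153.7 kJ/kg
Q = ṁ·Δh = 1524 kg/h × 1153.7 kJ/kg = 1.7582e+06 kJ/h
|Q| = 488.39 kW = 29303 kJ/min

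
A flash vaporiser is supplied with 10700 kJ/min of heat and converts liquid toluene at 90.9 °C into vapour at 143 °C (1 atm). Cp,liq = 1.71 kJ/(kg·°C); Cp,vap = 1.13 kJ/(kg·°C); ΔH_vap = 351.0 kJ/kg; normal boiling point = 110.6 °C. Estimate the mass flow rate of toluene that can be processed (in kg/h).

ṁ = 1520 kg/h

Δh = 1.71×(110.6−90.9) + 351.0 + 1.13×(143−110.6) = 421.3 kJ/kg
Q = 10700 kJ/min = 178.33 kJ/s = 642000 kJ/h
ṁ = Q/Δh = 642000 / 421.3 = 1523.9 kg/h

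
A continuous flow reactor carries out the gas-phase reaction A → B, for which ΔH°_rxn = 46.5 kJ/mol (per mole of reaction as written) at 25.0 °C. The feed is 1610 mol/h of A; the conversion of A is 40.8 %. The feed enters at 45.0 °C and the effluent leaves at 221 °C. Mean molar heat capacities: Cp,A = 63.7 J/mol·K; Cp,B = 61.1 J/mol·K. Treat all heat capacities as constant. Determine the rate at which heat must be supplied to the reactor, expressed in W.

Q_in = 13400 W

Extent of reaction ξ = 0.408 × 1610 = 656.88 mol/h
Reaction term: ξ·ΔH°_rxn = 656.88 × 46.5 = 30545 kJ/h
Sensible, feed 45.0→25 °C: -2051.1 kJ/h
Outlet flows (mol/h): A 953.12, B 656.88
Sensible, products 25→221 °C: 19766 kJ/h
Q = ΔH = 48260 kJ/h = 13.406 kW
Heat supplied = 13406 W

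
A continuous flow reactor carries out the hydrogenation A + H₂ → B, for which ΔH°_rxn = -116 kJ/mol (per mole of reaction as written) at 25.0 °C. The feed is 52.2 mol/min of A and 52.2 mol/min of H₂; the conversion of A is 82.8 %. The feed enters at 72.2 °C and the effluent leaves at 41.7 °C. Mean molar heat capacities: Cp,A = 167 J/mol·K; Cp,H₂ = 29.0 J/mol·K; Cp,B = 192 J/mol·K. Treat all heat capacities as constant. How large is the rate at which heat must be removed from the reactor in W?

Extent of reaction ξ = 0.828 × 52.2 = 43.222 mol/min
Reaction term: ξ·ΔH°_rxn = 43.222 × -116 = -5013.7 kJ/min
Sensible, feed 72.2→25 °C: -482.91 kJ/min
Outlet flows (mol/min): A 8.9784, H₂ 8.9784, B 43.222
Sensible, products 25→41.7 °C: 167.97 kJ/min
Q = ΔH = -5328.6 kJ/min = -88.811 kW
Heat removed = 88811 W

Q_out = 88800 W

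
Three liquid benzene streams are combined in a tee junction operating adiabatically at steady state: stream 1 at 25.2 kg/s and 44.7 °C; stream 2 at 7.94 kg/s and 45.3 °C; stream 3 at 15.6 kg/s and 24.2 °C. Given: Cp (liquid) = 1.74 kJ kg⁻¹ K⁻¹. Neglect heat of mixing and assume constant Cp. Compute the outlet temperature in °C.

T_out = 38.2 °C

Adiabatic, steady state ⇒ Σ ṁᵢCp,ᵢ(T_out − Tᵢ) = 0
T_out = Σ ṁᵢCp,ᵢTᵢ / Σ ṁᵢCp,ᵢ
      = 3242.7 / 84.808 = 38.236 °C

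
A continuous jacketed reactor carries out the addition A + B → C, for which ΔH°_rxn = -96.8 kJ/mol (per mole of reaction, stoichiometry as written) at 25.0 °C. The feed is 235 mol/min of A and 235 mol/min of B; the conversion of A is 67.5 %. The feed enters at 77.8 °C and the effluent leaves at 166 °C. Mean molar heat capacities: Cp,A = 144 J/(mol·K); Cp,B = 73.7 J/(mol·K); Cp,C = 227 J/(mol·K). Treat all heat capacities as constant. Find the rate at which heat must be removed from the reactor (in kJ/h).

Q_out = 638000 kJ/h

Extent of reaction ξ = 0.675 × 235 = 158.62 mol/min
Reaction term: ξ·ΔH°_rxn = 158.62 × -96.8 = -15355 kJ/min
Sensible, feed 77.8→25 °C: -2701.2 kJ/min
Outlet flows (mol/min): A 76.375, B 76.375, C 158.62
Sensible, products 25→166 °C: 7421.5 kJ/min
Q = ΔH = -10635 kJ/min = -177.24 kW
Heat removed = 638080 kJ/h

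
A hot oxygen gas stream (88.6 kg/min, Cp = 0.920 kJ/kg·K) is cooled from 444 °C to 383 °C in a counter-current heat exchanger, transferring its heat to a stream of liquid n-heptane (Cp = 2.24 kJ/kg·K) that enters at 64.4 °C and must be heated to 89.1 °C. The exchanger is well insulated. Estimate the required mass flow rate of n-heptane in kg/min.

ṁ_c = 89.9 kg/min

Heat released by hot stream: Q = 88.6 × 0.920 × (444 − 383) = 4972.2 kJ/min
Energy balance on cold side (adiabatic exchanger): Q = ṁ_c·Cp_c·(T_c,out − T_c,in)
ṁ_c = 4972.2 / [2.24 × (89.1 − 64.4)] = 89.868 kg/min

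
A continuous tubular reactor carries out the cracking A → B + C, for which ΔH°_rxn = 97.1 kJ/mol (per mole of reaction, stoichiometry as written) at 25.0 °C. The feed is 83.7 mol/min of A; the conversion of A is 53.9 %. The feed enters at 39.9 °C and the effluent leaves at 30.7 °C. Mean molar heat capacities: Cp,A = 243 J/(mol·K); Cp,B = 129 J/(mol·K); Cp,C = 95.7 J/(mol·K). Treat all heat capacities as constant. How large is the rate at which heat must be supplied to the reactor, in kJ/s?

Q_in = 69.8 kJ/s

Extent of reaction ξ = 0.539 × 83.7 = 45.114 mol/min
Reaction term: ξ·ΔH°_rxn = 45.114 × 97.1 = 4380.6 kJ/min
Sensible, feed 39.9→25 °C: -303.05 kJ/min
Outlet flows (mol/min): A 38.586, B 45.114, C 45.114
Sensible, products 25→30.7 °C: 111.23 kJ/min
Q = ΔH = 4188.8 kJ/min = 69.813 kW
Heat supplied = 69.813 kJ/s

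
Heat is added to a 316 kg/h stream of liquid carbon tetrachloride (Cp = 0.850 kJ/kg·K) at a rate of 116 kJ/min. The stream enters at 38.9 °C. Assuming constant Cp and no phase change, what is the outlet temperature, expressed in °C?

Q = 116 kJ/min = 6960 kJ/h
ΔT = Q/(ṁ·Cp) = 6960/(316×0.850) = 25.912 K
T_out = 38.9 + 25.912 = 64.812 °C

T_out = 64.8 °C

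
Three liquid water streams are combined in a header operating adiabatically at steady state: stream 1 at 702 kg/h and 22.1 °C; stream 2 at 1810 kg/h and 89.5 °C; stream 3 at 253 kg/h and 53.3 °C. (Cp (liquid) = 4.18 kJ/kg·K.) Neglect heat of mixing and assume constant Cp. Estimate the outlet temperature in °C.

No heat crosses the boundary, so H_out = H_in.
Σ ṁᵢCp,ᵢTᵢ = 702×4.18×22.1 + 1810×4.18×89.5 + 253×4.18×53.3 = 798360
Σ ṁᵢCp,ᵢ = 702×4.18 + 1810×4.18 + 253×4.18 = 11558
T_out = 798360 / 11558 = 69.076 °C

T_out = 69.1 °C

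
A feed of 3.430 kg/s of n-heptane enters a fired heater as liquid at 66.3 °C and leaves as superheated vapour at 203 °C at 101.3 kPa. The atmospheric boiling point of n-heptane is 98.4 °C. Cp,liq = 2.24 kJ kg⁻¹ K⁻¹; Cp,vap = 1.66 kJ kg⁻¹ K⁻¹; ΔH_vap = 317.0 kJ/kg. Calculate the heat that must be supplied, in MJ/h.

liquid 66.3→98.4 °C: 71.904 kJ/kg
vaporisation at 98.4 °C: 317 kJ/kg
vapour 98.4→203 °C: 173.64 kJ/kg
Δh = 71.904 + 317 + 173.64 = 562.54 kJ/kg
Q = ṁ·Δh = 3.430 kg/s × 562.54 kJ/kg = 1929.5 kJ/s
|Q| = 1929.5 kW = 6946.2 MJ/h

Q = 6950 MJ/h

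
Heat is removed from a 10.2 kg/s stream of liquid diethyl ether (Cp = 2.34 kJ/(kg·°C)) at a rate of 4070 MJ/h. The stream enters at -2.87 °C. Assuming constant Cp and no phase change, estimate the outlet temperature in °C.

T_out = -50.2 °C

Q = 4070 MJ/h = 1130.6 kJ/s
ΔT = Q/(ṁ·Cp) = 1130.6/(10.2×2.34) = 47.367 K
T_out = -2.87 − 47.367 = -50.237 °C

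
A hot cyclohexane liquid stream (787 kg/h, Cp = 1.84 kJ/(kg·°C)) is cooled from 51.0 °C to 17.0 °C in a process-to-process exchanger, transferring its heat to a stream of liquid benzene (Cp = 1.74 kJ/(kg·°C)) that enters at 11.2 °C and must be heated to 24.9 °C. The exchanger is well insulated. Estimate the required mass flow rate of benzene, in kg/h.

Heat released by hot stream: Q = 787 × 1.84 × (51.0 − 17.0) = 49235 kJ/h
Energy balance on cold side (adiabatic exchanger): Q = ṁ_c·Cp_c·(T_c,out − T_c,in)
ṁ_c = 49235 / [1.74 × (24.9 − 11.2)] = 2065.4 kg/h

ṁ_c = 2070 kg/h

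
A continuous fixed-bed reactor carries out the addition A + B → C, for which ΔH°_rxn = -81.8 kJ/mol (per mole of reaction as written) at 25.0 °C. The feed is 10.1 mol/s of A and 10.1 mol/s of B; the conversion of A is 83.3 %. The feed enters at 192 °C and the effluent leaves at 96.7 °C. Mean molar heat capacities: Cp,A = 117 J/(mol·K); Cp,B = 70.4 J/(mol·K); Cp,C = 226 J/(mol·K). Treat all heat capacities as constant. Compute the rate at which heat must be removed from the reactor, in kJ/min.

Extent of reaction ξ = 0.833 × 10.1 = 8.4133 mol/s
Reaction term: ξ·ΔH°_rxn = 8.4133 × -81.8 = -688.21 kJ/s
Sensible, feed 192→25 °C: -316.09 kJ/s
Outlet flows (mol/s): A 1.6867, B 1.6867, C 8.4133
Sensible, products 25→96.7 °C: 158.99 kJ/s
Q = ΔH = -845.3 kJ/s = -845.3 kW
Heat removed = 50718 kJ/min

Q_out = 50700 kJ/min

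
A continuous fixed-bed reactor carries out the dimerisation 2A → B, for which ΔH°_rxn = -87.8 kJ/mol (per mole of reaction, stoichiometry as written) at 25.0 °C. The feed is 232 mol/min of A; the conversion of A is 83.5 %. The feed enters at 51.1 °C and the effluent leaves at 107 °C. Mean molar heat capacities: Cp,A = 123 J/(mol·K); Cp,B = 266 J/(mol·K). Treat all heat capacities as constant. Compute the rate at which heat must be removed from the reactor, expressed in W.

Q_out = 113000 W

Extent of reaction ξ = 0.835 × 232 / 2 = 96.86 mol/min
Reaction term: ξ·ΔH°_rxn = 96.86 × -87.8 = -8504.3 kJ/min
Sensible, feed 51.1→25 °C: -744.79 kJ/min
Outlet flows (mol/min): A 38.28, B 96.86
Sensible, products 25→107 °C: 2498.8 kJ/min
Q = ΔH = -6750.3 kJ/min = -112.5 kW
Heat removed = 112500 W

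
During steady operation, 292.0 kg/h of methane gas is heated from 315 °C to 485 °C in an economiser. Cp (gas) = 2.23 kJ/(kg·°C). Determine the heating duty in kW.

Q = 30.7 kW

Q = ṁ·Cp·ΔT = 292.0 × 2.23 × (485 − 315) = 110700 kJ/h
Converting: 110700 / 3600 s = 30.749 kW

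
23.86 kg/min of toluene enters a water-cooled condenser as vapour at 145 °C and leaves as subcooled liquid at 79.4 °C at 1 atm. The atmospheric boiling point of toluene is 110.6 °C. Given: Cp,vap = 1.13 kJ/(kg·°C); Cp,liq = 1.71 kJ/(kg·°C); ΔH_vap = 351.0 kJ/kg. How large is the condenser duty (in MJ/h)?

Q_c = 635 MJ/h

vapour 145→110.6 °C: -38.872 kJ/kg
condensation at 110.6 °C: -351 kJ/kg
liquid 110.6→79.4 °C: -53.352 kJ/kg
Δh = -38.872 + -351 + -53.352 = -443.22 kJ/kg
Q = ṁ·Δh = 23.86 kg/min × -443.22 kJ/kg = -10575 kJ/min
|Q| = 176.26 kW = 634.52 MJ/h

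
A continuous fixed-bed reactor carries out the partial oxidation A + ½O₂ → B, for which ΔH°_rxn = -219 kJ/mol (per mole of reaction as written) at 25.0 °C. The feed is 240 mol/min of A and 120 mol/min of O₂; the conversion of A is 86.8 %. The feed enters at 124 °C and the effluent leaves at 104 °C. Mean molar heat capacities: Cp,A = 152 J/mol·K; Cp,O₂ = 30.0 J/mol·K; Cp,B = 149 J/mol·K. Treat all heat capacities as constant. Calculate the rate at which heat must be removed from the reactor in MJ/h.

Q_out = 2800 MJ/h

Extent of reaction ξ = 0.868 × 240 = 208.32 mol/min
Reaction term: ξ·ΔH°_rxn = 208.32 × -219 = -45622 kJ/min
Sensible, feed 124→25 °C: -3967.9 kJ/min
Outlet flows (mol/min): A 31.68, O₂ 15.84, B 208.32
Sensible, products 25→104 °C: 2870.1 kJ/min
Q = ΔH = -46720 kJ/min = -778.67 kW
Heat removed = 2803.2 MJ/h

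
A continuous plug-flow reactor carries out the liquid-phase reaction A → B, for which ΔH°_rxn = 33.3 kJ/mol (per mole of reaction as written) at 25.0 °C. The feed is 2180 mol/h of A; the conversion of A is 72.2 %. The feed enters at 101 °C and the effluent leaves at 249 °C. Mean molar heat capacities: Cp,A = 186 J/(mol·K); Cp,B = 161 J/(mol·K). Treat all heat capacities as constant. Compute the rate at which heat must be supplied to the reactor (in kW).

Q_in = 28.8 kW

Extent of reaction ξ = 0.722 × 2180 = 1574 mol/h
Reaction term: ξ·ΔH°_rxn = 1574 × 33.3 = 52413 kJ/h
Sensible, feed 101→25 °C: -30816 kJ/h
Outlet flows (mol/h): A 606.04, B 1574
Sensible, products 25→249 °C: 82013 kJ/h
Q = ΔH = 103610 kJ/h = 28.78 kW
Heat supplied = 28.78 kW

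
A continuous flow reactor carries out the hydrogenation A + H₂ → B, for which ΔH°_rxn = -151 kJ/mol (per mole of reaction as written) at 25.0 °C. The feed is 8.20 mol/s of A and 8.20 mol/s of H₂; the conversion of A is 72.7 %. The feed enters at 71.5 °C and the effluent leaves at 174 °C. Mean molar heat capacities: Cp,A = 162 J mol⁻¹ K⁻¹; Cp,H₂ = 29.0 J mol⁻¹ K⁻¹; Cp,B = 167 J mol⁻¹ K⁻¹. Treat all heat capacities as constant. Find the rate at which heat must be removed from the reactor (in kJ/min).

Q_out = 45700 kJ/min

Extent of reaction ξ = 0.727 × 8.20 = 5.9614 mol/s
Reaction term: ξ·ΔH°_rxn = 5.9614 × -151 = -900.17 kJ/s
Sensible, feed 71.5→25 °C: -72.828 kJ/s
Outlet flows (mol/s): A 2.2386, H₂ 2.2386, B 5.9614
Sensible, products 25→174 °C: 212.05 kJ/s
Q = ΔH = -760.95 kJ/s = -760.95 kW
Heat removed = 45657 kJ/min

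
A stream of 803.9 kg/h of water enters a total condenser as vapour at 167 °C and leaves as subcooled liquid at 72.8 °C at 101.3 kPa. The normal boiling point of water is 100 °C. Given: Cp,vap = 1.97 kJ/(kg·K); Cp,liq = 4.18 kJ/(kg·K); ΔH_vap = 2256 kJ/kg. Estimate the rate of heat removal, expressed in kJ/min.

Q_c = 33500 kJ/min

vapour 167→100 °C: -131.99 kJ/kg
condensation at 100 °C: -2256 kJ/kg
liquid 100→72.8 °C: -113.7 kJ/kg
Δh = -131.99 + -2256 + -113.7 = -2501.7 kJ/kg
Q = ṁ·Δh = 803.9 kg/h × -2501.7 kJ/kg = -2.0111e+06 kJ/h
|Q| = 558.64 kW = 33518 kJ/min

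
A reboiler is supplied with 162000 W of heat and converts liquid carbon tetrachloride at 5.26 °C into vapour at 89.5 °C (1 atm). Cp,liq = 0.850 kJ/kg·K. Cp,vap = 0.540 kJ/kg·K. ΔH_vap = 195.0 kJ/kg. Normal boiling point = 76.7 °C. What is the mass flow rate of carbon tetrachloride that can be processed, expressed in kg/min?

Δh = 0.850×(76.7−5.26) + 195.0 + 0.540×(89.5−76.7) = 262.64 kJ/kg
Q = 162000 W = 162 kJ/s = 9720 kJ/min
ṁ = Q/Δh = 9720 / 262.64 = 37.009 kg/min

ṁ = 37.0 kg/min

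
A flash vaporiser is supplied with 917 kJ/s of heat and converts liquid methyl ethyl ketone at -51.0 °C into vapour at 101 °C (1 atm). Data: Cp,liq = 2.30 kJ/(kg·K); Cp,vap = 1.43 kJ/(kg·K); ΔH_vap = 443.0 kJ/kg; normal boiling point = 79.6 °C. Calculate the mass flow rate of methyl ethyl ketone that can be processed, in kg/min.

ṁ = 71.1 kg/min

Δh = 2.30×(79.6−-51.0) + 443.0 + 1.43×(101−79.6) = 773.98 kJ/kg
Q = 917 kJ/s = 917 kJ/s = 55020 kJ/min
ṁ = Q/Δh = 55020 / 773.98 = 71.087 kg/min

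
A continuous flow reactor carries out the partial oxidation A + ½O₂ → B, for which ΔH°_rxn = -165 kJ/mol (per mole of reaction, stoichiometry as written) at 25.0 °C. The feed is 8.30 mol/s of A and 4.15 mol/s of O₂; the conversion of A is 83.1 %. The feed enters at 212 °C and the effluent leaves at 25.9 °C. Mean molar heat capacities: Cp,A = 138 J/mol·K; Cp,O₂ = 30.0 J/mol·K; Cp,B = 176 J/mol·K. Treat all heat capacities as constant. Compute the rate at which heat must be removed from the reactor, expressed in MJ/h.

Extent of reaction ξ = 0.831 × 8.30 = 6.8973 mol/s
Reaction term: ξ·ΔH°_rxn = 6.8973 × -165 = -1138.1 kJ/s
Sensible, feed 212→25 °C: -237.47 kJ/s
Outlet flows (mol/s): A 1.4027, O₂ 0.70135, B 6.8973
Sensible, products 25→25.9 °C: 1.2857 kJ/s
Q = ΔH = -1374.2 kJ/s = -1374.2 kW
Heat removed = 4947.3 MJ/h

Q_out = 4950 MJ/h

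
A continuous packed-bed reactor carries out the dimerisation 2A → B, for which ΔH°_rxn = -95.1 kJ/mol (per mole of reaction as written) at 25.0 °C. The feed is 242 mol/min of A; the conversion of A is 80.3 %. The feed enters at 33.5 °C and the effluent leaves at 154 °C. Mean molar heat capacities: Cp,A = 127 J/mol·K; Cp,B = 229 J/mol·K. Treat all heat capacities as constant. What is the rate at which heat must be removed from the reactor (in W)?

Extent of reaction ξ = 0.803 × 242 / 2 = 97.163 mol/min
Reaction term: ξ·ΔH°_rxn = 97.163 × -95.1 = -9240.2 kJ/min
Sensible, feed 33.5→25 °C: -261.24 kJ/min
Outlet flows (mol/min): A 47.674, B 97.163
Sensible, products 25→154 °C: 3651.3 kJ/min
Q = ΔH = -5850.1 kJ/min = -97.502 kW
Heat removed = 97502 W

Q_out = 97500 W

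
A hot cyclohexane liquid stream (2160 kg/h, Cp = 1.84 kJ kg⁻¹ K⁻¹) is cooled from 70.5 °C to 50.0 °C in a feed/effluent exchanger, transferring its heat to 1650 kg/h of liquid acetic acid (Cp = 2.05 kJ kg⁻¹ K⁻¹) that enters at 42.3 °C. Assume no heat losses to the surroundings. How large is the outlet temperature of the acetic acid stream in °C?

Heat released by hot stream: Q = 2160 × 1.84 × (70.5 − 50.0) = 81475 kJ/h
Energy balance on cold side (adiabatic exchanger): Q = ṁ_c·Cp_c·(T_c,out − T_c,in)
T_c,out = 42.3 + 81475/(1650 × 2.05) = 66.387 °C

T_c,out = 66.4 °C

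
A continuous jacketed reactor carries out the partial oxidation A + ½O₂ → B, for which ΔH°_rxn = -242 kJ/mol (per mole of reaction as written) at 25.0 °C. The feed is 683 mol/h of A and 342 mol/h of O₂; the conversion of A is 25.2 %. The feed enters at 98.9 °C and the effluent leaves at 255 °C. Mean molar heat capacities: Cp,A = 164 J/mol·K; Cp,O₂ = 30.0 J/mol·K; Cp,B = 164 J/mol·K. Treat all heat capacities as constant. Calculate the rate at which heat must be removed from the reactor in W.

Extent of reaction ξ = 0.252 × 683 = 172.12 mol/h
Reaction term: ξ·ΔH°_rxn = 172.12 × -242 = -41652 kJ/h
Sensible, feed 98.9→25 °C: -9035.9 kJ/h
Outlet flows (mol/h): A 510.88, O₂ 255.94, B 172.12
Sensible, products 25→255 °C: 27529 kJ/h
Q = ΔH = -23159 kJ/h = -6.4331 kW
Heat removed = 6433.1 W

Q_out = 6430 W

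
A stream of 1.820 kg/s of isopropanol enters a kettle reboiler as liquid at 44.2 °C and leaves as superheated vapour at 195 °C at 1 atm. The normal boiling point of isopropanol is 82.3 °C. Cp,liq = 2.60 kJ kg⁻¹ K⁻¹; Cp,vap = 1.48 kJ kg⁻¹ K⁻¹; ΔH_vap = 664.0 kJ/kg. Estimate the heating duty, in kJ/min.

Q = 102000 kJ/min

liquid 44.2→82.3 °C: 99.06 kJ/kg
vaporisation at 82.3 °C: 664 kJ/kg
vapour 82.3→195 °C: 166.8 kJ/kg
Δh = 99.06 + 664 + 166.8 = 929.86 kJ/kg
Q = ṁ·Δh = 1.820 kg/s × 929.86 kJ/kg = 1692.3 kJ/s
|Q| = 1692.3 kW = 101540 kJ/min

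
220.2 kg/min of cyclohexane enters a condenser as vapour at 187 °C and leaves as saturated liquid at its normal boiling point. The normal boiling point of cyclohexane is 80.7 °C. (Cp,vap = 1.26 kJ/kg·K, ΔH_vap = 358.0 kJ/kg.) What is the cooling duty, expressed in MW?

Q_c = 1.81 MW

vapour 187→80.7 °C: -133.94 kJ/kg
condensation at 80.7 °C: -358 kJ/kg
Δh = -133.94 + -358 = -491.94 kJ/kg
Q = ṁ·Δh = 220.2 kg/min × -491.94 kJ/kg = -108320 kJ/min
|Q| = 1805.4 kW = 1.8054 MW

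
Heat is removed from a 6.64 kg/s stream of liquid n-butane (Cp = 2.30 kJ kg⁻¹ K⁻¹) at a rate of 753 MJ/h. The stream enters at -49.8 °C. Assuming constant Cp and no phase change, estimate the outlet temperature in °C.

T_out = -63.5 °C

Q = 753 MJ/h = 209.17 kJ/s
ΔT = Q/(ṁ·Cp) = 209.17/(6.64×2.30) = 13.696 K
T_out = -49.8 − 13.696 = -63.496 °C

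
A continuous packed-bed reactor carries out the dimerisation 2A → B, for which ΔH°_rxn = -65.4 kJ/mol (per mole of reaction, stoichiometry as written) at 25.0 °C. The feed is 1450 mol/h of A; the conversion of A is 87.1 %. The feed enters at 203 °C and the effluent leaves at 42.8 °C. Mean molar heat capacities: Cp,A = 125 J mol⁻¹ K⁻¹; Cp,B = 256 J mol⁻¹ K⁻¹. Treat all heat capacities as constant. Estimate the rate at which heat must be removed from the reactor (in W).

Extent of reaction ξ = 0.871 × 1450 / 2 = 631.48 mol/h
Reaction term: ξ·ΔH°_rxn = 631.48 × -65.4 = -41298 kJ/h
Sensible, feed 203→25 °C: -32262 kJ/h
Outlet flows (mol/h): A 187.05, B 631.48
Sensible, products 25→42.8 °C: 3293.7 kJ/h
Q = ΔH = -70267 kJ/h = -19.519 kW
Heat removed = 19519 W

Q_out = 19500 W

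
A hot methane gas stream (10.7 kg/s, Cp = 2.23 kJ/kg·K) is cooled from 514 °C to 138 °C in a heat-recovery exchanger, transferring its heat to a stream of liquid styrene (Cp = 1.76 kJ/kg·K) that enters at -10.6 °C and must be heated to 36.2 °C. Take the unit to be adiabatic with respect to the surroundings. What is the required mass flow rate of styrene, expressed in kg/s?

Heat released by hot stream: Q = 10.7 × 2.23 × (514 − 138) = 8971.7 kJ/s
Energy balance on cold side (adiabatic exchanger): Q = ṁ_c·Cp_c·(T_c,out − T_c,in)
ṁ_c = 8971.7 / [1.76 × (36.2 − -10.6)] = 108.92 kg/s

ṁ_c = 109 kg/s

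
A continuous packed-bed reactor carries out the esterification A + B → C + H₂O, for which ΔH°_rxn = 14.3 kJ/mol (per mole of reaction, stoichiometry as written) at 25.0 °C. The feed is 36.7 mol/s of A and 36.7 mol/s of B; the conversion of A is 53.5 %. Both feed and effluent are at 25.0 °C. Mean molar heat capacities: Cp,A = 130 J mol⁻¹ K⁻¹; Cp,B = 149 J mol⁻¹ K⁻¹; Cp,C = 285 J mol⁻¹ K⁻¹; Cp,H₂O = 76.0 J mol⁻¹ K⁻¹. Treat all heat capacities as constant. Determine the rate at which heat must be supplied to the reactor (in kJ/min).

Extent of reaction ξ = 0.535 × 36.7 = 19.635 mol/s
Reaction term: ξ·ΔH°_rxn = 19.635 × 14.3 = 280.77 kJ/s
Q = ΔH = 280.77 kJ/s = 280.77 kW
Heat supplied = 16846 kJ/min

Q_in = 16800 kJ/min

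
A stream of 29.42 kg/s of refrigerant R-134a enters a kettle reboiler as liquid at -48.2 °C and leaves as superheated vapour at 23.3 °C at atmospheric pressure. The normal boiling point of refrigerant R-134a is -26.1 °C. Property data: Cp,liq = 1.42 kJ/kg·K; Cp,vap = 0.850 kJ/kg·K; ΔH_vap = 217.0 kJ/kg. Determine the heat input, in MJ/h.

liquid -48.2→-26.1 °C: 31.382 kJ/kg
vaporisation at -26.1 °C: 217 kJ/kg
vapour -26.1→23.3 °C: 41.99 kJ/kg
Δh = 31.382 + 217 + 41.99 = 290.37 kJ/kg
Q = ṁ·Δh = 29.42 kg/s × 290.37 kJ/kg = 8542.7 kJ/s
|Q| = 8542.7 kW = 30754 MJ/h

Q = 30800 MJ/h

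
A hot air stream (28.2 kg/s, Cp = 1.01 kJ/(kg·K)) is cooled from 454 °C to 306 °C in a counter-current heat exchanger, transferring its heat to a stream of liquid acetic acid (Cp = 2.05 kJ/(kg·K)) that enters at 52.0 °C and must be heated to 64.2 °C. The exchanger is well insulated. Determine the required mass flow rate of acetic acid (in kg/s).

ṁ_c = 169 kg/s

Heat released by hot stream: Q = 28.2 × 1.01 × (454 − 306) = 4215.3 kJ/s
Energy balance on cold side (adiabatic exchanger): Q = ṁ_c·Cp_c·(T_c,out − T_c,in)
ṁ_c = 4215.3 / [2.05 × (64.2 − 52.0)] = 168.55 kg/s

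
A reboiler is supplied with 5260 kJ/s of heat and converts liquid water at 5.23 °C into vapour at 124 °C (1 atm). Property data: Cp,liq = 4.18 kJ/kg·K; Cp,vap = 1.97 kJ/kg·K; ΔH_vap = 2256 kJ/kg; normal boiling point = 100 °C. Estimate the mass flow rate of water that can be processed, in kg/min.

Δh = 4.18×(100−5.23) + 2256 + 1.97×(124−100) = 2699.4 kJ/kg
Q = 5260 kJ/s = 5260 kJ/s = 315600 kJ/min
ṁ = Q/Δh = 315600 / 2699.4 = 116.91 kg/min

ṁ = 117 kg/min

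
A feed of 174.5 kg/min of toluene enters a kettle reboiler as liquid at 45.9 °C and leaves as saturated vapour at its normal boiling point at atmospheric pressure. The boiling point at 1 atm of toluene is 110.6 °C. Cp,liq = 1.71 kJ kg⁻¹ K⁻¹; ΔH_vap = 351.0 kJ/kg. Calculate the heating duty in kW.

liquid 45.9→110.6 °C: 110.64 kJ/kg
vaporisation at 110.6 °C: 351 kJ/kg
Δh = 110.64 + 351 = 461.64 kJ/kg
Q = ṁ·Δh = 174.5 kg/min × 461.64 kJ/kg = 80556 kJ/min
|Q| = 1342.6 kW

Q = 1340 kW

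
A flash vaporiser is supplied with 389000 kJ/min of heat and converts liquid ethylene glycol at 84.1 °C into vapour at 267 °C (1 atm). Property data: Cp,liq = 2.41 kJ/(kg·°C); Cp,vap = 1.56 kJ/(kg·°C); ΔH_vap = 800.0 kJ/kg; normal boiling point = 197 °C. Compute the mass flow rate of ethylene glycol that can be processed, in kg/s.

Δh = 2.41×(197−84.1) + 800.0 + 1.56×(267−197) = 1181.3 kJ/kg
Q = 389000 kJ/min = 6483.3 kJ/s = 6483.3 kJ/s
ṁ = Q/Δh = 6483.3 / 1181.3 = 5.4884 kg/s

ṁ = 5.49 kg/s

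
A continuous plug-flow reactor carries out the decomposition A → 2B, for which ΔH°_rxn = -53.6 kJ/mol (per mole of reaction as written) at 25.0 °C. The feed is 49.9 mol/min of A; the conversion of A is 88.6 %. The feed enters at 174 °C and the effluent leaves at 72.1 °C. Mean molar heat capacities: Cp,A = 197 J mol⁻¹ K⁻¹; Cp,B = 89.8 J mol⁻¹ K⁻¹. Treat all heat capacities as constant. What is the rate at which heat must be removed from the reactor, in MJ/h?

Q_out = 204 MJ/h

Extent of reaction ξ = 0.886 × 49.9 = 44.211 mol/min
Reaction term: ξ·ΔH°_rxn = 44.211 × -53.6 = -2369.7 kJ/min
Sensible, feed 174→25 °C: -1464.7 kJ/min
Outlet flows (mol/min): A 5.6886, B 88.423
Sensible, products 25→72.1 °C: 426.77 kJ/min
Q = ΔH = -3407.7 kJ/min = -56.795 kW
Heat removed = 204.46 MJ/h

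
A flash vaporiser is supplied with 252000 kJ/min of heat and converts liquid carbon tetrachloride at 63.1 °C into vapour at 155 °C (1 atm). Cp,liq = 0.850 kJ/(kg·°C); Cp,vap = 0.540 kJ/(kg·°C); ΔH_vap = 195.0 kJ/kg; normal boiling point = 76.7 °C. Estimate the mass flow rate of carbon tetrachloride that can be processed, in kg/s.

ṁ = 16.9 kg/s

Δh = 0.850×(76.7−63.1) + 195.0 + 0.540×(155−76.7) = 248.84 kJ/kg
Q = 252000 kJ/min = 4200 kJ/s = 4200 kJ/s
ṁ = Q/Δh = 4200 / 248.84 = 16.878 kg/s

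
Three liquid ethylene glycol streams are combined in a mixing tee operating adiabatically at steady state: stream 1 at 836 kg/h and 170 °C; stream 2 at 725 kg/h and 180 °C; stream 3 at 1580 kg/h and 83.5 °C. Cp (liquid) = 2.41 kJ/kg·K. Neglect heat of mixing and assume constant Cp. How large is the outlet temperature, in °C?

Energy balance with Q = 0: Σ ṁᵢCp,ᵢ(T_out − Tᵢ) = 0
T_out = Σ ṁᵢCp,ᵢTᵢ / Σ ṁᵢCp,ᵢ
      = 974970 / 7569.8 = 128.8 °C

T_out = 129 °C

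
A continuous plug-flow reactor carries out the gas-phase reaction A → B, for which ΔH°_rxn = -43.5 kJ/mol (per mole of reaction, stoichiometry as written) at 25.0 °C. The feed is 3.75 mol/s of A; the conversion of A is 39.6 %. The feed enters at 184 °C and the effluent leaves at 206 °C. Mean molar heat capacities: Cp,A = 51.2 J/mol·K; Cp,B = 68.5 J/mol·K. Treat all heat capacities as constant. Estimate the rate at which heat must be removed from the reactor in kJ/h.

Extent of reaction ξ = 0.396 × 3.75 = 1.485 mol/s
Reaction term: ξ·ΔH°_rxn = 1.485 × -43.5 = -64.598 kJ/s
Sensible, feed 184→25 °C: -30.528 kJ/s
Outlet flows (mol/s): A 2.265, B 1.485
Sensible, products 25→206 °C: 39.402 kJ/s
Q = ΔH = -55.724 kJ/s = -55.724 kW
Heat removed = 200600 kJ/h

Q_out = 201000 kJ/h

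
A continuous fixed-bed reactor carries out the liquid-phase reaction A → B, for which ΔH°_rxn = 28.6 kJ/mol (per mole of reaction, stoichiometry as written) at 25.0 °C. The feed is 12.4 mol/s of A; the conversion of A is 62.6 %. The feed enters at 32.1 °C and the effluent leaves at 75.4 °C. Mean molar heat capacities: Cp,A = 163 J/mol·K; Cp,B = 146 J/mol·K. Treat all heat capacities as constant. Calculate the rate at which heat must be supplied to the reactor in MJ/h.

Q_in = 1090 MJ/h

Extent of reaction ξ = 0.626 × 12.4 = 7.7624 mol/s
Reaction term: ξ·ΔH°_rxn = 7.7624 × 28.6 = 222 kJ/s
Sensible, feed 32.1→25 °C: -14.351 kJ/s
Outlet flows (mol/s): A 4.6376, B 7.7624
Sensible, products 25→75.4 °C: 95.218 kJ/s
Q = ΔH = 302.87 kJ/s = 302.87 kW
Heat supplied = 1090.3 MJ/h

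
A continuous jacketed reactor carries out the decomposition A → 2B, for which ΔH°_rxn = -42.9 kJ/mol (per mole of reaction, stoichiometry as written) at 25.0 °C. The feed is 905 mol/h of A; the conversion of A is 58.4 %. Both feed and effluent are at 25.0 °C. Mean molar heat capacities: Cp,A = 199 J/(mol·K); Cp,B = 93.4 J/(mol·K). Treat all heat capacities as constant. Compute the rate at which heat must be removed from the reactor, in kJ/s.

Extent of reaction ξ = 0.584 × 905 = 528.52 mol/h
Reaction term: ξ·ΔH°_rxn = 528.52 × -42.9 = -22674 kJ/h
Q = ΔH = -22674 kJ/h = -6.2982 kW
Heat removed = 6.2982 kJ/s

Q_out = 6.30 kJ/s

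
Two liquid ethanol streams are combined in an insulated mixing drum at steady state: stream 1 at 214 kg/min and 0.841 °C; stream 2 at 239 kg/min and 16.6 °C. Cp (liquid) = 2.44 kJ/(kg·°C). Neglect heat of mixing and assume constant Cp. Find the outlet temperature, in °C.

T_out = 9.16 °C

Adiabatic, steady state ⇒ Σ ṁᵢCp,ᵢ(T_out − Tᵢ) = 0
Σ ṁᵢCp,ᵢTᵢ = 214×2.44×0.841 + 239×2.44×16.6 = 10120
Σ ṁᵢCp,ᵢ = 214×2.44 + 239×2.44 = 1105.3
T_out = 10120 / 1105.3 = 9.1554 °C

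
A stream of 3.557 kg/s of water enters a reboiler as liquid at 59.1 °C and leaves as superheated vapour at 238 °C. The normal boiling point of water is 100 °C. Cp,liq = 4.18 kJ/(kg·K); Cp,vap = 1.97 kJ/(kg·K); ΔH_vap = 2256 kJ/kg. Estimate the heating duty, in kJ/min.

Q = 576000 kJ/min

liquid 59.1→100 °C: 170.96 kJ/kg
vaporisation at 100 °C: 2256 kJ/kg
vapour 100→238 °C: 271.86 kJ/kg
Δh = 170.96 + 2256 + 271.86 = 2698.8 kJ/kg
Q = ṁ·Δh = 3.557 kg/s × 2698.8 kJ/kg = 9599.7 kJ/s
|Q| = 9599.7 kW = 575980 kJ/min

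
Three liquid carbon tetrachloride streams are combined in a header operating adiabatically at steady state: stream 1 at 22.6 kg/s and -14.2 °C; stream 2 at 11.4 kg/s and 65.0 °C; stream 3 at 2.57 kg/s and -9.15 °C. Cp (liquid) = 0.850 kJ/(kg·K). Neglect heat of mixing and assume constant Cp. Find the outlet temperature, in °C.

T_out = 10.8 °C

Adiabatic, steady state ⇒ Σ ṁᵢCp,ᵢ(T_out − Tᵢ) = 0
Σ ṁᵢCp,ᵢTᵢ = 22.6×0.850×-14.2 + 11.4×0.850×65.0 + 2.57×0.850×-9.15 = 337.08
Σ ṁᵢCp,ᵢ = 22.6×0.850 + 11.4×0.850 + 2.57×0.850 = 31.084
T_out = 337.08 / 31.084 = 10.844 °C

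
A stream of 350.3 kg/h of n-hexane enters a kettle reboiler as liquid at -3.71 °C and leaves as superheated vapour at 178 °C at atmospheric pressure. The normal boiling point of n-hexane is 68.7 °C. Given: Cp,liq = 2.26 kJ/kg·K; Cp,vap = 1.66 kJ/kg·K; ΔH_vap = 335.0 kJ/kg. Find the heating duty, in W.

liquid -3.71→68.7 °C: 163.65 kJ/kg
vaporisation at 68.7 °C: 335 kJ/kg
vapour 68.7→178 °C: 181.44 kJ/kg
Δh = 163.65 + 335 + 181.44 = 680.08 kJ/kg
Q = ṁ·Δh = 350.3 kg/h × 680.08 kJ/kg = 238230 kJ/h
|Q| = 66.176 kW = 66176 W

Q = 66200 W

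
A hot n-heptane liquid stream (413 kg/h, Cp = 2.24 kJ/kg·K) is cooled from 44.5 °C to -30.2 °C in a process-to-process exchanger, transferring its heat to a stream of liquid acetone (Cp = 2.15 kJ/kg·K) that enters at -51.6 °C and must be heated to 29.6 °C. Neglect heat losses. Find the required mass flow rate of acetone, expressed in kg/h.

ṁ_c = 396 kg/h

Heat released by hot stream: Q = 413 × 2.24 × (44.5 − -30.2) = 69106 kJ/h
Energy balance on cold side (adiabatic exchanger): Q = ṁ_c·Cp_c·(T_c,out − T_c,in)
ṁ_c = 69106 / [2.15 × (29.6 − -51.6)] = 395.84 kg/h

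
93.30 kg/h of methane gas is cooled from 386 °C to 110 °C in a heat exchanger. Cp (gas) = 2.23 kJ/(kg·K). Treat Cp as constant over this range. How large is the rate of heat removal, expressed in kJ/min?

Q = ṁ·Cp·ΔT = 93.30 × 2.23 × (110 − 386) = -57424 kJ/h
Converting: 57424 / 3600 s = 15.951 kW
Cooling duty = 957.07 kJ/min

Q_c = 957 kJ/min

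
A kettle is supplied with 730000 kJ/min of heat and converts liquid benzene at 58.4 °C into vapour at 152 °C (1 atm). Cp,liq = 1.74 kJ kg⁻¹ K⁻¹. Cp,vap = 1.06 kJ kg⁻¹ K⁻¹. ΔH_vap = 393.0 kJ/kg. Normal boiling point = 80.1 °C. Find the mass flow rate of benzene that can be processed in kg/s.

ṁ = 24.0 kg/s

Δh = 1.74×(80.1−58.4) + 393.0 + 1.06×(152−80.1) = 506.97 kJ/kg
Q = 730000 kJ/min = 12167 kJ/s = 12167 kJ/s
ṁ = Q/Δh = 12167 / 506.97 = 23.999 kg/s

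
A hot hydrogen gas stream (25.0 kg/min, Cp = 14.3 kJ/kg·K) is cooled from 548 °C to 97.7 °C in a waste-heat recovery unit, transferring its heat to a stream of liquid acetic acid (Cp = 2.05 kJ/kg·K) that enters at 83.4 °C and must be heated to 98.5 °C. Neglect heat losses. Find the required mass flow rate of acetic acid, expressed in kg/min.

ṁ_c = 5200 kg/min

Heat released by hot stream: Q = 25.0 × 14.3 × (548 − 97.7) = 160980 kJ/min
Energy balance on cold side (adiabatic exchanger): Q = ṁ_c·Cp_c·(T_c,out − T_c,in)
ṁ_c = 160980 / [2.05 × (98.5 − 83.4)] = 5200.5 kg/min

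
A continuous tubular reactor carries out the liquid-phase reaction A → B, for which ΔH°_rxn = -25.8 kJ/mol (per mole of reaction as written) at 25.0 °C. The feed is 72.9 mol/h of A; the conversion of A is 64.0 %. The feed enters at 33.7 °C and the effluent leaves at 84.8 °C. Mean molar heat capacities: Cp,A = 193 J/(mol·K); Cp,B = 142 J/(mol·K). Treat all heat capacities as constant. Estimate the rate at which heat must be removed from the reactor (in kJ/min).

Extent of reaction ξ = 0.640 × 72.9 = 46.656 mol/h
Reaction term: ξ·ΔH°_rxn = 46.656 × -25.8 = -1203.7 kJ/h
Sensible, feed 33.7→25 °C: -122.41 kJ/h
Outlet flows (mol/h): A 26.244, B 46.656
Sensible, products 25→84.8 °C: 699.08 kJ/h
Q = ΔH = -627.05 kJ/h = -0.17418 kW
Heat removed = 10.451 kJ/min

Q_out = 10.5 kJ/min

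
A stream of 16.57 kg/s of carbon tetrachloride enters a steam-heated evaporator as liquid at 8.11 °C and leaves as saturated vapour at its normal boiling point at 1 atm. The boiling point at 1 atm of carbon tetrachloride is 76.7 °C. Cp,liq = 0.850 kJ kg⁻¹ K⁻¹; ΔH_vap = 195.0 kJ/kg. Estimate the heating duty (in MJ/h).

liquid 8.11→76.7 °C: 58.302 kJ/kg
vaporisation at 76.7 °C: 195 kJ/kg
Δh = 58.302 + 195 = 253.3 kJ/kg
Q = ṁ·Δh = 16.57 kg/s × 253.3 kJ/kg = 4197.2 kJ/s
|Q| = 4197.2 kW = 15110 MJ/h

Q = 15100 MJ/h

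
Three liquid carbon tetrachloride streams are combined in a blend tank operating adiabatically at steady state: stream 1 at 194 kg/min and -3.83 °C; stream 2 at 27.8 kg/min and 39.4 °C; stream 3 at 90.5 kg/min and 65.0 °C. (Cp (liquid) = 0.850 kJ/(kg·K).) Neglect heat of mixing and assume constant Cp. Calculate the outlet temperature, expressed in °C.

T_out = 20.0 °C

No heat crosses the boundary, so H_out = H_in.
Σ ṁᵢCp,ᵢTᵢ = 194×0.850×-3.83 + 27.8×0.850×39.4 + 90.5×0.850×65.0 = 5299.6
Σ ṁᵢCp,ᵢ = 194×0.850 + 27.8×0.850 + 90.5×0.850 = 265.45
T_out = 5299.6 / 265.45 = 19.964 °C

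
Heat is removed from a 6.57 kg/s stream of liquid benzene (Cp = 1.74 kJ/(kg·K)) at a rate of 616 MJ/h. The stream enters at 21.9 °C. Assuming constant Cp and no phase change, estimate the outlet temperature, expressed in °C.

T_out = 6.93 °C

Q = 616 MJ/h = 171.11 kJ/s
ΔT = Q/(ṁ·Cp) = 171.11/(6.57×1.74) = 14.968 K
T_out = 21.9 − 14.968 = 6.932 °C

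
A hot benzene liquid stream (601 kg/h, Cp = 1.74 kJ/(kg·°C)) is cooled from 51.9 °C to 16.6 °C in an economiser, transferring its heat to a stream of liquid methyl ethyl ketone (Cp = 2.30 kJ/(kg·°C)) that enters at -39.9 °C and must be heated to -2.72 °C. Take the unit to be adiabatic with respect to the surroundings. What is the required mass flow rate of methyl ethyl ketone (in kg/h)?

ṁ_c = 432 kg/h

Heat released by hot stream: Q = 601 × 1.74 × (51.9 − 16.6) = 36915 kJ/h
Energy balance on cold side (adiabatic exchanger): Q = ṁ_c·Cp_c·(T_c,out − T_c,in)
ṁ_c = 36915 / [2.30 × (-2.72 − -39.9)] = 431.68 kg/h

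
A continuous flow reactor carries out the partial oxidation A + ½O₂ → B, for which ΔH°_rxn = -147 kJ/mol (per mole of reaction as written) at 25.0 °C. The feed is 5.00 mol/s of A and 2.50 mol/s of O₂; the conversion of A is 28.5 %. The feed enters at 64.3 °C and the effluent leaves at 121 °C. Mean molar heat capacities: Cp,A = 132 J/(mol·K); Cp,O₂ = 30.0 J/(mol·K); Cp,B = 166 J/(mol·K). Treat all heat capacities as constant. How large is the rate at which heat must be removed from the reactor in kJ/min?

Extent of reaction ξ = 0.285 × 5.00 = 1.425 mol/s
Reaction term: ξ·ΔH°_rxn = 1.425 × -147 = -209.47 kJ/s
Sensible, feed 64.3→25 °C: -28.885 kJ/s
Outlet flows (mol/s): A 3.575, O₂ 1.7875, B 1.425
Sensible, products 25→121 °C: 73.159 kJ/s
Q = ΔH = -165.2 kJ/s = -165.2 kW
Heat removed = 9912.1 kJ/min

Q_out = 9910 kJ/min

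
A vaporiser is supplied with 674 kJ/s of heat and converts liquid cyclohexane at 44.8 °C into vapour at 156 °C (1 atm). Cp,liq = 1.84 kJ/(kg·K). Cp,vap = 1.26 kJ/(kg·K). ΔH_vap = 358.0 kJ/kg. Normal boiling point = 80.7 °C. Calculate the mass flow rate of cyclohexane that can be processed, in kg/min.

Δh = 1.84×(80.7−44.8) + 358.0 + 1.26×(156−80.7) = 518.93 kJ/kg
Q = 674 kJ/s = 674 kJ/s = 40440 kJ/min
ṁ = Q/Δh = 40440 / 518.93 = 77.929 kg/min

ṁ = 77.9 kg/min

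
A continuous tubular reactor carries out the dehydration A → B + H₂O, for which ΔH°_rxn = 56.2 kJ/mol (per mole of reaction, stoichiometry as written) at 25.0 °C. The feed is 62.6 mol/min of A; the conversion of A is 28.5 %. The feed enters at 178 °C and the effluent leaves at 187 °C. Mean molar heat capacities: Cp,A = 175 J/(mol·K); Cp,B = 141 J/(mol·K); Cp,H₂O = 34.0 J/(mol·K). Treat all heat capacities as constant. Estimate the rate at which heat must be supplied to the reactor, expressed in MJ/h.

Extent of reaction ξ = 0.285 × 62.6 = 17.841 mol/min
Reaction term: ξ·ΔH°_rxn = 17.841 × 56.2 = 1002.7 kJ/min
Sensible, feed 178→25 °C: -1676.1 kJ/min
Outlet flows (mol/min): A 44.759, B 17.841, H₂O 17.841
Sensible, products 25→187 °C: 1774.7 kJ/min
Q = ΔH = 1101.3 kJ/min = 18.354 kW
Heat supplied = 66.076 MJ/h

Q_in = 66.1 MJ/h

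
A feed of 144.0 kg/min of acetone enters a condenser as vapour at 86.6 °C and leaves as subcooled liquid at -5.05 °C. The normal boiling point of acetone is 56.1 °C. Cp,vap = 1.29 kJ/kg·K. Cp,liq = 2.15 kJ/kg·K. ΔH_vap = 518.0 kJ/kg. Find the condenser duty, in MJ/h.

vapour 86.6→56.1 °C: -39.345 kJ/kg
condensation at 56.1 °C: -518 kJ/kg
liquid 56.1→-5.05 °C: -131.47 kJ/kg
Δh = -39.345 + -518 + -131.47 = -688.82 kJ/kg
Q = ṁ·Δh = 144.0 kg/min × -688.82 kJ/kg = -99190 kJ/min
|Q| = 1653.2 kW = 5951.4 MJ/h

Q_c = 5950 MJ/h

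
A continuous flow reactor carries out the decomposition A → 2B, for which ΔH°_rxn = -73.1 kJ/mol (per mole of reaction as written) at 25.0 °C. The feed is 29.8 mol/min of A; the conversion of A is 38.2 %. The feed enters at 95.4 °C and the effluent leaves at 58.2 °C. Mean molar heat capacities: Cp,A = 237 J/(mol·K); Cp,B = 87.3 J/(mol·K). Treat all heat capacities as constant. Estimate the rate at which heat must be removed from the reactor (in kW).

Q_out = 18.6 kW

Extent of reaction ξ = 0.382 × 29.8 = 11.384 mol/min
Reaction term: ξ·ΔH°_rxn = 11.384 × -73.1 = -832.14 kJ/min
Sensible, feed 95.4→25 °C: -497.21 kJ/min
Outlet flows (mol/min): A 18.416, B 22.767
Sensible, products 25→58.2 °C: 210.9 kJ/min
Q = ΔH = -1118.5 kJ/min = -18.641 kW
Heat removed = 18.641 kW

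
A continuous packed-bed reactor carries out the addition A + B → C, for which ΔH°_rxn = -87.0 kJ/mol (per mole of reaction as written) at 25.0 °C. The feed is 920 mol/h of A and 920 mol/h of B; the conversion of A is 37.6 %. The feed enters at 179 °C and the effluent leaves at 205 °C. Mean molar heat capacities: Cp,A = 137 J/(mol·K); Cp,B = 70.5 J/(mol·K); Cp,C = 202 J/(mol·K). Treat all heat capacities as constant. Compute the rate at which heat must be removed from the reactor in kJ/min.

Q_out = 425 kJ/min

Extent of reaction ξ = 0.376 × 920 = 345.92 mol/h
Reaction term: ξ·ΔH°_rxn = 345.92 × -87.0 = -30095 kJ/h
Sensible, feed 179→25 °C: -29399 kJ/h
Outlet flows (mol/h): A 574.08, B 574.08, C 345.92
Sensible, products 25→205 °C: 34020 kJ/h
Q = ΔH = -25474 kJ/h = -7.0761 kW
Heat removed = 424.57 kJ/min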